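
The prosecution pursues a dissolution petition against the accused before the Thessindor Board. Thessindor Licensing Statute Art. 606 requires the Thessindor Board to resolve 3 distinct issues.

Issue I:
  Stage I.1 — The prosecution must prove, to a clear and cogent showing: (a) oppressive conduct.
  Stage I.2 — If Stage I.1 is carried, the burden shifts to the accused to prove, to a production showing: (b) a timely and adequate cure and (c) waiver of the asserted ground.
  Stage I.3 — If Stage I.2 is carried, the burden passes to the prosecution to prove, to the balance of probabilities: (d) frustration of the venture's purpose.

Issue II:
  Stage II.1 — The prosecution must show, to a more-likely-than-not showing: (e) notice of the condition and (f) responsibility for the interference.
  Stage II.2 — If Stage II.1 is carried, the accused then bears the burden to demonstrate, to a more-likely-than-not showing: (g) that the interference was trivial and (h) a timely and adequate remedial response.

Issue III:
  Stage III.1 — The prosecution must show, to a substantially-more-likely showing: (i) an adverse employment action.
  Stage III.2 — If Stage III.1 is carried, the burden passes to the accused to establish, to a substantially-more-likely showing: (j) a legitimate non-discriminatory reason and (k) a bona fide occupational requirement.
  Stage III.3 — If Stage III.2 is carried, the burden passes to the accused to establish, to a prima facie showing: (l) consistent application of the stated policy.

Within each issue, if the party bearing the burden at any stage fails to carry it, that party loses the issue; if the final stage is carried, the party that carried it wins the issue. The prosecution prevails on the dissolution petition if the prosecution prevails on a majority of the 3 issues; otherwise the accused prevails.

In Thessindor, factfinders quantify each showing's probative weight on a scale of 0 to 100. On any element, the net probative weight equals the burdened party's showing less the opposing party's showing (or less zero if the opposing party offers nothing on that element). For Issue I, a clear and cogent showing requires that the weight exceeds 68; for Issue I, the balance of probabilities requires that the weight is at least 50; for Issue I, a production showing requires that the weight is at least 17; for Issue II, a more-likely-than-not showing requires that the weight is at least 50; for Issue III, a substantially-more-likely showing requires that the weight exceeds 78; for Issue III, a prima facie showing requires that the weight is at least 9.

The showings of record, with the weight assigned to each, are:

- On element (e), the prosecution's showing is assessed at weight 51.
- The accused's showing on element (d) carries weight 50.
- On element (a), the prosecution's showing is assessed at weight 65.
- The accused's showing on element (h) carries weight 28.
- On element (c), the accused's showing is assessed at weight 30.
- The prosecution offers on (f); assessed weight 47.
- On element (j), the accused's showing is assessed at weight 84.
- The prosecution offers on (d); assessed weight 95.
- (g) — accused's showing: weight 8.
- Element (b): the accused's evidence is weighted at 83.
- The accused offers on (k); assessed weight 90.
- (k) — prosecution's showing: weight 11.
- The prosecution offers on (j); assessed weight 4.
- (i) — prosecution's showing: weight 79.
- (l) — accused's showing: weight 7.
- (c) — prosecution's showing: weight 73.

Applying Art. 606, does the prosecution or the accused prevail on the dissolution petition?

— Issue I —
At Stage I.1 the prosecution must meet a clear and cogent showing (weight exceeds 68): on (a) the weight is 65, ≤ 68, so (a) does not meet the standard.
  The prosecution does not carry Stage I.1.
The accused prevails on this issue.
— Issue II —
Stage II.1 — burden on prosecution; standard: a more-likely-than-not showing (weight is at least 50).
    (e): 51 ≥ 50 [met]
    (f): 47 < 50 [not met]
  Not every element is met, so the prosecution fails to carry Stage II.1.
The analysis ends at Stage II.1; the accused prevails on this issue.
— Issue III —
Stage III.1 (prosecution, a substantially-more-likely showing, weight exceeds 78): (i) 79 > 78 — meets.
  Stage III.1 carried; the burden shifts to the accused.
Stage III.2 (accused, a substantially-more-likely showing, weight exceeds 78): (j) net 84−4=80 > 78 — meets; (k) net 90−11=79 > 78 — meets.
  Stage III.2 is satisfied; the accused continues to bear the burden.
Stage III.3 (accused, a prima facie showing, weight is at least 9): (l) 7 < 9 — fails.
  Stage III.3 not carried; the accused fails its burden.
The prosecution prevails on this issue.
Per-issue: Issue I → accused; Issue II → accused; Issue III → prosecution. The prosecution must prevail on a majority of issues; overall, the accused prevails.

accused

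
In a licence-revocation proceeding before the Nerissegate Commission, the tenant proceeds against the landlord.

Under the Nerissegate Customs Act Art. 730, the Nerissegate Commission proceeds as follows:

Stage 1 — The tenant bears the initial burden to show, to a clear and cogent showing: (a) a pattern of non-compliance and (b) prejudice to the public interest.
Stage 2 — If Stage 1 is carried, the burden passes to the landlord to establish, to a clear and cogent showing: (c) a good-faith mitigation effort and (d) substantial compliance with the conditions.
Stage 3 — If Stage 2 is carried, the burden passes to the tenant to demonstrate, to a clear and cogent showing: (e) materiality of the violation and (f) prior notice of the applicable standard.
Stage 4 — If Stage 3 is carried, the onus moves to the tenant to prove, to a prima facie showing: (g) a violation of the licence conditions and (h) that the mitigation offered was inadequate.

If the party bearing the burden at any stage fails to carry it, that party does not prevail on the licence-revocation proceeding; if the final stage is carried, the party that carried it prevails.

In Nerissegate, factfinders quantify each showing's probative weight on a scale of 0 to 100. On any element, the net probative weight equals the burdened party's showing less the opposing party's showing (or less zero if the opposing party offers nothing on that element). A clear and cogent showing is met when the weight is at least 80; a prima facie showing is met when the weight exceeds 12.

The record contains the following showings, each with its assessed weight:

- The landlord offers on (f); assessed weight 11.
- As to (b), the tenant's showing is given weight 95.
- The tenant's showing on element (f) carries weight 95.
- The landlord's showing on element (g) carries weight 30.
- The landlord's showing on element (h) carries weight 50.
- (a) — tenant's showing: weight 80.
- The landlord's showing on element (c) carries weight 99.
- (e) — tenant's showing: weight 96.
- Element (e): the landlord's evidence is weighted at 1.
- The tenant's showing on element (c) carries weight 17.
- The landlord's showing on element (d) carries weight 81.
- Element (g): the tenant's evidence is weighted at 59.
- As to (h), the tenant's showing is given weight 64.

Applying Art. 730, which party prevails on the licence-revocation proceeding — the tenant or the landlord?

tenant

Stage 1 (tenant, a clear and cogent showing, weight is at least 80): (a) 80 ≥ 80 — meets; (b) 95 ≥ 80 — meets.
  All elements met. The burden passes to the landlord.
Stage 2 (landlord, a clear and cogent showing, weight is at least 80): (c) net 99−17=82 ≥ 80 — meets; (d) 81 ≥ 80 — meets.
  Stage 2 carried; the burden shifts to the tenant.
Stage 3 (tenant, a clear and cogent showing, weight is at least 80): (e) net 96−1=95 ≥ 80 — meets; (f) net 95−11=84 ≥ 80 — meets.
  All elements met. The tenant retains the burden for Stage 4.
Stage 4 (tenant, a prima facie showing, weight exceeds 12): (g) net 59−30=29 > 12 — meets; (h) net 64−50=14 > 12 — meets.
  The tenant carries the last stage.
With every stage satisfied, the tenant prevails.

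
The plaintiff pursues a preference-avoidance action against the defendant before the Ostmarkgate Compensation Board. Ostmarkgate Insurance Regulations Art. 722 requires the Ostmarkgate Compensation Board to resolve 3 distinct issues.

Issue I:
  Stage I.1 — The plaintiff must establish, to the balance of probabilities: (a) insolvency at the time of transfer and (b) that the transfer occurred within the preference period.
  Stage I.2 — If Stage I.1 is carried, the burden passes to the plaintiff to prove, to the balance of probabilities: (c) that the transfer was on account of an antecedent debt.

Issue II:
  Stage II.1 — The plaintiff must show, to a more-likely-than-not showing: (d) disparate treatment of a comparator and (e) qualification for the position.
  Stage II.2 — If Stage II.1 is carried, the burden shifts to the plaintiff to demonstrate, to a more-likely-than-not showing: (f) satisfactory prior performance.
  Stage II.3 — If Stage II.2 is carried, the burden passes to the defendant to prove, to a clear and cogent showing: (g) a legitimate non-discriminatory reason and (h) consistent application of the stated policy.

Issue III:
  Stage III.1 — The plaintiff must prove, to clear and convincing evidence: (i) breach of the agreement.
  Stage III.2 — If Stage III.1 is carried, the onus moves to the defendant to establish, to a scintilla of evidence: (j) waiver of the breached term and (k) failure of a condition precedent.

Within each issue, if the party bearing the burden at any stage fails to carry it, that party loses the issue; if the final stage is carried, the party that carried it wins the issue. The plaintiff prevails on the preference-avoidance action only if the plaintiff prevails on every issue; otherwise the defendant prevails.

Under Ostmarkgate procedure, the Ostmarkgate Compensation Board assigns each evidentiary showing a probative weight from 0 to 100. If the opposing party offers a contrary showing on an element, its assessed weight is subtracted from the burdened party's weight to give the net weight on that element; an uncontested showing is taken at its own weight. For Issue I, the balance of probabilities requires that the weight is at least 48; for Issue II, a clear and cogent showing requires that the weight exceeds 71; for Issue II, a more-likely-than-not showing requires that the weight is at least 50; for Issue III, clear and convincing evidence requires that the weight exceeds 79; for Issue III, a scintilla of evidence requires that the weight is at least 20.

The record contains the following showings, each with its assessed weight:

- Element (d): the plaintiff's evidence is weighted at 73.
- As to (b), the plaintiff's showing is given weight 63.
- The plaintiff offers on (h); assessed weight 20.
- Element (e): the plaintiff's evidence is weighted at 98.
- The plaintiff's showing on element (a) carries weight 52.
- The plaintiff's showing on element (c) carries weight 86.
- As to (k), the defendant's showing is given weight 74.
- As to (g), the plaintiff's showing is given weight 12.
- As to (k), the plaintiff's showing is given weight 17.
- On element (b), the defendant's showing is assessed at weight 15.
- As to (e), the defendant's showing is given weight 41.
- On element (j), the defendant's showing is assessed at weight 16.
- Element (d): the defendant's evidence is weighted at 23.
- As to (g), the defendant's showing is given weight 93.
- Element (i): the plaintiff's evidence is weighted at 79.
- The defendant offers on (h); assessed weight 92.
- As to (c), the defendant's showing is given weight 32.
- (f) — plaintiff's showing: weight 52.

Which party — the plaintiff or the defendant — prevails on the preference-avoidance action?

— Issue I —
At Stage I.1 the plaintiff must meet the balance of probabilities (weight is at least 48): on (a) the weight is 52, ≥ 48, so (a) meets the standard; on (b) the weight is 63 less the opposing 15 gives net 48, ≥ 48, so (b) meets the standard.
  Stage I.1 carried; the burden remains with the plaintiff.
At Stage I.2 the plaintiff must meet the balance of probabilities (weight is at least 48): on (c) the weight is 86 less the opposing 32 gives net 54, ≥ 48, so (c) meets the standard.
  All elements met at the final stage.
All stages carried — the plaintiff prevails on this issue.
— Issue II —
At Stage II.1 the plaintiff must meet a more-likely-than-not showing (weight is at least 50): on (d) the weight is 73 less the opposing 23 gives net 50, which does reach 50, so (d) meets the standard; on (e) the weight is 98 less the opposing 41 gives net 57, ≥ 50, so (e) meets the standard.
  All elements met. The plaintiff retains the burden for Stage II.2.
At Stage II.2 the plaintiff must meet a more-likely-than-not showing (weight is at least 50): on (f) the weight is 52, which does reach 50, so (f) meets the standard.
  All elements met. The burden passes to the defendant.
At Stage II.3 the defendant must meet a clear and cogent showing (weight exceeds 71): on (g) the weight is 93 less the opposing 12 gives net 81, which does exceed 71, so (g) meets the standard; on (h) the weight is 92 less the opposing 20 gives net 72, > 71, so (h) meets the standard.
  Stage II.3 carried; the final stage is satisfied.
All stages carried — the defendant prevails on this issue.
— Issue III —
Stage III.1 (plaintiff, clear and convincing evidence, weight exceeds 79): (i) 79 ≤ 79 — fails.
  Stage III.1 not carried; the plaintiff fails its burden.
The analysis ends at Stage III.1; the defendant prevails on this issue.
Per-issue: Issue I → plaintiff; Issue II → defendant; Issue III → defendant. The plaintiff must prevail on every issue; overall, the defendant prevails.

defendant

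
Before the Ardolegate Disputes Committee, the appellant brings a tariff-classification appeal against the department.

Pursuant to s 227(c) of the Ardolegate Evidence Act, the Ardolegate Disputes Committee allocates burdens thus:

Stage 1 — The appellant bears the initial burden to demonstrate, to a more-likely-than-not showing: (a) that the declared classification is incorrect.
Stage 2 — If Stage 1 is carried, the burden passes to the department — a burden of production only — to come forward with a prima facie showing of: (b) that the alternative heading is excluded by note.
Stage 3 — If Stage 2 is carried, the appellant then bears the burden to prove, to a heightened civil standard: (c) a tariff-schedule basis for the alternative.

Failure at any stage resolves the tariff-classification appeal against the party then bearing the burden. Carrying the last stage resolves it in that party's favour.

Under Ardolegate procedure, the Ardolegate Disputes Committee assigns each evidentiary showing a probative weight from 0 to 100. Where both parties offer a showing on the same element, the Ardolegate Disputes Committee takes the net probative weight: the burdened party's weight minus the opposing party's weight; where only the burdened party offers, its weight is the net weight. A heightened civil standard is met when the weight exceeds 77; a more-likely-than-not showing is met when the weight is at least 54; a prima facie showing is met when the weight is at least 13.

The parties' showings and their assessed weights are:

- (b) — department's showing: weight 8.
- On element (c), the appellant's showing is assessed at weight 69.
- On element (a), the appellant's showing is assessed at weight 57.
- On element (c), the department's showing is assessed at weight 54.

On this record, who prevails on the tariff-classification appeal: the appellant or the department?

Stage 1 — burden on appellant; standard: a more-likely-than-not showing (weight is at least 54).
    (a): 57 ≥ 54 [met]
  All elements met. The burden passes to the department.
Stage 2 — burden on department; standard: a prima facie showing (weight is at least 13).
    (b): 8 < 13 [not met]
  The department does not carry Stage 2.
The analysis ends at Stage 2; the appellant prevails.

appellant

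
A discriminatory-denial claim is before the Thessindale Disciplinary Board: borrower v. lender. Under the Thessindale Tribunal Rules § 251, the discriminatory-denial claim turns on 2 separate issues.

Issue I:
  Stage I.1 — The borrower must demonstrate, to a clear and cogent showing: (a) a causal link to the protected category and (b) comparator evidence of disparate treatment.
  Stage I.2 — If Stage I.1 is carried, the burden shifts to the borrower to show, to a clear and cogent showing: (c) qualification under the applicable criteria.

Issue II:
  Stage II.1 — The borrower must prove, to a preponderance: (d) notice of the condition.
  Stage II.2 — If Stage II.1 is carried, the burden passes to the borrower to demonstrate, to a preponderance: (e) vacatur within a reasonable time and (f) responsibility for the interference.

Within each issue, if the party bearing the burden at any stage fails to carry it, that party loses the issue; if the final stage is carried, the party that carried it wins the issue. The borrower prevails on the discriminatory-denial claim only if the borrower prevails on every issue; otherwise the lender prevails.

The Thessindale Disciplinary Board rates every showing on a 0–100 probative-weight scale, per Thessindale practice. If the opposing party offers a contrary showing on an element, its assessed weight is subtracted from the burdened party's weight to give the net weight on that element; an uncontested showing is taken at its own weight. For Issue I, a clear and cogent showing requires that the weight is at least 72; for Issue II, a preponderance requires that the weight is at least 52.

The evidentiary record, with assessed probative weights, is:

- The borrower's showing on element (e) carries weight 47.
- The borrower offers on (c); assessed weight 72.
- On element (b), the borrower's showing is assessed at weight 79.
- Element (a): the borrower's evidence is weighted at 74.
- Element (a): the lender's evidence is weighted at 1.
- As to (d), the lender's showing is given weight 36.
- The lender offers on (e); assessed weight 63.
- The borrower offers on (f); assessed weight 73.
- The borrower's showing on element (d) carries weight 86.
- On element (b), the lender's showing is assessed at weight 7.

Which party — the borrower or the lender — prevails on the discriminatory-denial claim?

— Issue I —
Stage I.1 (borrower, a clear and cogent showing, weight is at least 72): (a) net 74−1=73 ≥ 72 — meets; (b) net 79−7=72 ≥ 72 — meets.
  Stage I.1 carried; the burden remains with the borrower.
Stage I.2 (borrower, a clear and cogent showing, weight is at least 72): (c) 72 ≥ 72 — meets.
  The borrower carries the last stage.
Every stage carried; the borrower prevails on this issue.
— Issue II —
Stage II.1 (borrower, a preponderance, weight is at least 52): (d) net 86−36=50 < 52 — fails.
  The borrower does not carry Stage II.1.
So the lender prevails on this issue.
Per-issue: Issue I → borrower; Issue II → lender. The borrower must prevail on every issue; overall, the lender prevails.

lender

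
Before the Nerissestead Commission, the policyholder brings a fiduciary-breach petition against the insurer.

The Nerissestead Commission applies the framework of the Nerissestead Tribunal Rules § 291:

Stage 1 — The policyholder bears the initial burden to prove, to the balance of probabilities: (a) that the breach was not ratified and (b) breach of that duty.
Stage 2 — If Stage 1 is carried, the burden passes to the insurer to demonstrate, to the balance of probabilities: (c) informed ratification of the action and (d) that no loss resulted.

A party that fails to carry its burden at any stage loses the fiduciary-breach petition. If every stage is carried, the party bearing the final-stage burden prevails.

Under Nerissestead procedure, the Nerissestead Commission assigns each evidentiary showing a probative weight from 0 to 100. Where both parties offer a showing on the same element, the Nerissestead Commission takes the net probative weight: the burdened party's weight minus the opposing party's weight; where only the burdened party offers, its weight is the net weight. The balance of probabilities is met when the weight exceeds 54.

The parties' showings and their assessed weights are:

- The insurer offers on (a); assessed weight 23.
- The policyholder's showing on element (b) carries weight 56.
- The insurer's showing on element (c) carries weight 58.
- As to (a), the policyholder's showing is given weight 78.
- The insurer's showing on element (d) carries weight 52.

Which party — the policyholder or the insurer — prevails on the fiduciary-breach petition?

Stage 1 — burden on policyholder; standard: the balance of probabilities (weight exceeds 54).
    (a): 78 − 23 = 55 > 54 [met]
    (b): 56 > 54 [met]
  The policyholder carries Stage 1; the insurer now bears the burden.
Stage 2 — burden on insurer; standard: the balance of probabilities (weight exceeds 54).
    (c): 58 > 54 [met]
    (d): 52 ≤ 54 [not met]
  Stage 2 not carried; the insurer fails its burden.
The analysis ends at Stage 2; the policyholder prevails.

policyholder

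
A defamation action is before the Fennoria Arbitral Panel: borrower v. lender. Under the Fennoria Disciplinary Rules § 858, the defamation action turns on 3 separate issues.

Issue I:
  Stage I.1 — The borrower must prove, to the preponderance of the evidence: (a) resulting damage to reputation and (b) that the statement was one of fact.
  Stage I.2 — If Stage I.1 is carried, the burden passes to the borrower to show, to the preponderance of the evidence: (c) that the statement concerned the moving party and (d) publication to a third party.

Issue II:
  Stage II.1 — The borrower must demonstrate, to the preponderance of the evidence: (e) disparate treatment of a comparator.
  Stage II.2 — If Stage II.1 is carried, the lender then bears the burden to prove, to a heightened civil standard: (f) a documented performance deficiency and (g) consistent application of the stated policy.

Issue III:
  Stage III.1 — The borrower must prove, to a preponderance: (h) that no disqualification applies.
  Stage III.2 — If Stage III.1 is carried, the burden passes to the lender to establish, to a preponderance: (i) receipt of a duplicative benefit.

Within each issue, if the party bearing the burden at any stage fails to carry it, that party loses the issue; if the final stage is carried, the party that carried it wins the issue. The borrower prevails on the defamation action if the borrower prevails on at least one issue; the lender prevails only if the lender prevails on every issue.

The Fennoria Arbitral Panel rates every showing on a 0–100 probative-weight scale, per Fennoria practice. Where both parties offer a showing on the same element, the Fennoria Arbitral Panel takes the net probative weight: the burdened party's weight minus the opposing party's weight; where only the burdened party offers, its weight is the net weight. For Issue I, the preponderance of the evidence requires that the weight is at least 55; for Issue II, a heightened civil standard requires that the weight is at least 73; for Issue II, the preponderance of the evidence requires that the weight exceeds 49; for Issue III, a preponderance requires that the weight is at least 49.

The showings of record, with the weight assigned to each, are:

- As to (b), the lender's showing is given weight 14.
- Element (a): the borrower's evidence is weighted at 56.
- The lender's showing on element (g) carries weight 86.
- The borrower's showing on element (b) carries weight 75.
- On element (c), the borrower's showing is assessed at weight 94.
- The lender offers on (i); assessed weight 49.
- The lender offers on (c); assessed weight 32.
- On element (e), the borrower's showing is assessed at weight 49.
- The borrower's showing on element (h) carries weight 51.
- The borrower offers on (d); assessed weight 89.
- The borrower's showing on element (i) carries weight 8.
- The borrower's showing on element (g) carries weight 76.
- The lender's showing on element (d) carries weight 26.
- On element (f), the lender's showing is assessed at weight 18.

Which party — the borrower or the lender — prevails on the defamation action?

— Issue I —
Stage I.1 — burden on borrower; standard: the preponderance of the evidence (weight is at least 55).
    (a): 56 ≥ 55 [met]
    (b): 75 − 14 = 61 ≥ 55 [met]
  All elements met. The borrower retains the burden for Stage I.2.
Stage I.2 — burden on borrower; standard: the preponderance of the evidence (weight is at least 55).
    (c): 94 − 32 = 62 ≥ 55 [met]
    (d): 89 − 26 = 63 ≥ 55 [met]
  Stage I.2 carried; the final stage is satisfied.
With every stage satisfied, the borrower prevails on this issue.
— Issue II —
At Stage II.1 the borrower must meet the preponderance of the evidence (weight exceeds 49): on (e) the weight is 49, which does not exceed 49, so (e) does not meet the standard.
  Not every element is met, so the borrower fails to carry Stage II.1.
The analysis ends at Stage II.1; the lender prevails on this issue.
— Issue III —
At Stage III.1 the borrower must meet a preponderance (weight is at least 49): on (h) the weight is 51, which does reach 49, so (h) meets the standard.
  All elements met. The burden passes to the lender.
At Stage III.2 the lender must meet a preponderance (weight is at least 49): on (i) the weight is 49 less the opposing 8 gives net 41, < 49, so (i) does not meet the standard.
  The lender does not carry Stage III.2.
The borrower prevails on this issue.
Per-issue: Issue I → borrower; Issue II → lender; Issue III → borrower. The borrower must prevail on at least one issue; overall, the borrower prevails.

borrower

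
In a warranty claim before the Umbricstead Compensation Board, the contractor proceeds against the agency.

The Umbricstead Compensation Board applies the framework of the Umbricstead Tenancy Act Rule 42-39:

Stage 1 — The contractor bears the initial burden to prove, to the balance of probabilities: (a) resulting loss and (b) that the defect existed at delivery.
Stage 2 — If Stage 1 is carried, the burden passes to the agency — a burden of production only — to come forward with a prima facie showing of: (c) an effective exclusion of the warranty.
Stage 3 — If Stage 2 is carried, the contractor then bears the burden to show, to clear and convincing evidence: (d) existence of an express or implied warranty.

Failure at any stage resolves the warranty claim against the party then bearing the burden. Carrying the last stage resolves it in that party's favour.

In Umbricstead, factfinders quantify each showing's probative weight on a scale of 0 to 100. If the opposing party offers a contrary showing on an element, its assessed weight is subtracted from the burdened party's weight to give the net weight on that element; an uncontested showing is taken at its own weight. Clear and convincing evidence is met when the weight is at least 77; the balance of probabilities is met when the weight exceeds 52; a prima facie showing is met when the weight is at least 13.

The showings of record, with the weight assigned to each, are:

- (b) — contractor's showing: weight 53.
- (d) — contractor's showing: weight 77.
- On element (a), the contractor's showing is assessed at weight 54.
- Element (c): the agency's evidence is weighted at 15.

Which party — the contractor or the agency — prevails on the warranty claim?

At Stage 1 the contractor must meet the balance of probabilities (weight exceeds 52): on (a) the weight is 54, > 52, so (a) meets the standard; on (b) the weight is 53, > 52, so (b) meets the standard.
  The contractor carries Stage 1; the agency now bears the burden.
At Stage 2 the agency must meet a prima facie showing (weight is at least 13): on (c) the weight is 15, ≥ 13, so (c) meets the standard.
  All elements met. The burden passes to the contractor.
At Stage 3 the contractor must meet clear and convincing evidence (weight is at least 77): on (d) the weight is 77, ≥ 77, so (d) meets the standard.
  All elements met at the final stage.
With every stage satisfied, the contractor prevails.

contractor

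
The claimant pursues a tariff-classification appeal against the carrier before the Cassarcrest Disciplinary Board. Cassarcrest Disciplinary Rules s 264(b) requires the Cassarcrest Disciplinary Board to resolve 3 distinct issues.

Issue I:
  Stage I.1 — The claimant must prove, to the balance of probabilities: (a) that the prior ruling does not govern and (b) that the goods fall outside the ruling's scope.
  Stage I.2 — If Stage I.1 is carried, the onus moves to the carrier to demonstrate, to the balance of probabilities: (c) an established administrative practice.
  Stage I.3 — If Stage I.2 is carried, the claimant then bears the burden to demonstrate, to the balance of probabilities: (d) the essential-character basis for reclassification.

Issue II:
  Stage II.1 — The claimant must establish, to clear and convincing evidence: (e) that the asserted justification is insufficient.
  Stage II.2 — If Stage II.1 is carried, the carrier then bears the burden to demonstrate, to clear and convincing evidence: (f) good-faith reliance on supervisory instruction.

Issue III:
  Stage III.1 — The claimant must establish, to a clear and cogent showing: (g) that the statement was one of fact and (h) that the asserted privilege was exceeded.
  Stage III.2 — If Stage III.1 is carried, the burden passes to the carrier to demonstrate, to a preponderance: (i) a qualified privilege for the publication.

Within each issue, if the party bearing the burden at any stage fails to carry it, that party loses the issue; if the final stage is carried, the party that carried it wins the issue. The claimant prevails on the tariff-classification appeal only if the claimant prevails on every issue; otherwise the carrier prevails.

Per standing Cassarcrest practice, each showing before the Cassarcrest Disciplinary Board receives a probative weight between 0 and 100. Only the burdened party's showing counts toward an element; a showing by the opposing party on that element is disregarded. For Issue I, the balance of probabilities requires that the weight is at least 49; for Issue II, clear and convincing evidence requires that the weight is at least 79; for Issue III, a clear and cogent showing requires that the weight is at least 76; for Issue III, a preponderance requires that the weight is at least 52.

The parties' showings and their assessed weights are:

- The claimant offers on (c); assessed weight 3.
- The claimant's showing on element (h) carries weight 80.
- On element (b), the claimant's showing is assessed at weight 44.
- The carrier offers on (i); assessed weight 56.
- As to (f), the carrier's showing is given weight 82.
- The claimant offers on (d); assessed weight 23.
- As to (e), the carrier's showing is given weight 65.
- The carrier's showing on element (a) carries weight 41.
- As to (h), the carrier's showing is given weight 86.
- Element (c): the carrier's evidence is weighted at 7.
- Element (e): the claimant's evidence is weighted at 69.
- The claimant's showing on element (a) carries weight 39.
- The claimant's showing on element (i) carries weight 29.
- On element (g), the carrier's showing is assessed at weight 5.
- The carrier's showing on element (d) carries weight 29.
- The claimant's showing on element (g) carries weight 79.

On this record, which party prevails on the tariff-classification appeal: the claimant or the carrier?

carrier

— Issue I —
Stage I.1 (claimant, the balance of probabilities, weight is at least 49): (a) 39 (carrier's 41 disregarded) < 49 — fails; (b) 44 < 49 — fails.
  The claimant does not carry Stage I.1.
So the carrier prevails on this issue.
— Issue II —
Stage II.1 (claimant, clear and convincing evidence, weight is at least 79): (e) 69 (carrier's 65 disregarded) < 79 — fails.
  Stage II.1 not carried; the claimant fails its burden.
The carrier prevails on this issue.
— Issue III —
Stage III.1 — burden on claimant; standard: a clear and cogent showing (weight is at least 76).
    (g): 79 (carrier's 5 disregarded) ≥ 76 [met]
    (h): 80 (carrier's 86 disregarded) ≥ 76 [met]
  Stage III.1 carried; the burden shifts to the carrier.
Stage III.2 — burden on carrier; standard: a preponderance (weight is at least 52).
    (i): 56 (claimant's 29 disregarded) ≥ 52 [met]
  All elements met at the final stage.
With every stage satisfied, the carrier prevails on this issue.
Per-issue: Issue I → carrier; Issue II → carrier; Issue III → carrier. The claimant must prevail on every issue; overall, the carrier prevails.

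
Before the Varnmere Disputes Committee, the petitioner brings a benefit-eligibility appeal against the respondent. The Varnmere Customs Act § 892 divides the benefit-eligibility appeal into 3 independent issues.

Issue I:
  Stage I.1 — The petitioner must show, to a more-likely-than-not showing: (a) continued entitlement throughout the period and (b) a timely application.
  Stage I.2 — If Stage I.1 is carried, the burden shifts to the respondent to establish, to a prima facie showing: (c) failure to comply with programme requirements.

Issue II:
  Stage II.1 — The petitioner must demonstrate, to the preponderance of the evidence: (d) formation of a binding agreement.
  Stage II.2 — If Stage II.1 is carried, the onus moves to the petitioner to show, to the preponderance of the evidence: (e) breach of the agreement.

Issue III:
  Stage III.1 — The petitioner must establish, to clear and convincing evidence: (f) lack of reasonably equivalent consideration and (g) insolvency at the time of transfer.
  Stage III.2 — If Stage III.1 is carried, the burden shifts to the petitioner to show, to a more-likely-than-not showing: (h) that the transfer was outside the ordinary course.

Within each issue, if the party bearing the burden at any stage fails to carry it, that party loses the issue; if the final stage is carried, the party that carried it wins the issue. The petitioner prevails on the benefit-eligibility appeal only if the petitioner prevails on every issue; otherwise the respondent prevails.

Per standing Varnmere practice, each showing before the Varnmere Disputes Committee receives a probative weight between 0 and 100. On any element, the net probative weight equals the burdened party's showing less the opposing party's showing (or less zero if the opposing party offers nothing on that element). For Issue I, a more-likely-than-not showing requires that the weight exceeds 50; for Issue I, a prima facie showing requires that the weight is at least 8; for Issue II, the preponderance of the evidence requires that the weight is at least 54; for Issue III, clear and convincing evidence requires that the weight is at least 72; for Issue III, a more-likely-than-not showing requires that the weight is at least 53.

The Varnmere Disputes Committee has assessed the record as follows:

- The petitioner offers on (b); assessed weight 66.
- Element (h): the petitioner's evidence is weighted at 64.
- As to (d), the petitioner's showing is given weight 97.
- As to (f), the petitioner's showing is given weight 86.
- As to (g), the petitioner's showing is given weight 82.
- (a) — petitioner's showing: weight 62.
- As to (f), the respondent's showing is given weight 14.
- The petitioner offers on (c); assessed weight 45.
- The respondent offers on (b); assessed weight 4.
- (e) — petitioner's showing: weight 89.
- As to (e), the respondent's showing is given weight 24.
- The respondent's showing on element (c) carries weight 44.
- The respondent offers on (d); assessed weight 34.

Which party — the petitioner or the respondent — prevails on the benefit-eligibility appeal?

— Issue I —
Stage I.1 (petitioner, a more-likely-than-not showing, weight exceeds 50): (a) 62 > 50 — meets; (b) net 66−4=62 > 50 — meets.
  The petitioner carries Stage I.1; the respondent now bears the burden.
Stage I.2 (respondent, a prima facie showing, weight is at least 8): (c) net 44−45=-1 < 8 — fails.
  Stage I.2 not carried; the respondent fails its burden.
The petitioner prevails on this issue.
— Issue II —
At Stage II.1 the petitioner must meet the preponderance of the evidence (weight is at least 54): on (d) the weight is 97 less the opposing 34 gives net 63, ≥ 54, so (d) meets the standard.
  Stage II.1 is satisfied; the petitioner continues to bear the burden.
At Stage II.2 the petitioner must meet the preponderance of the evidence (weight is at least 54): on (e) the weight is 89 less the opposing 24 gives net 65, which does reach 54, so (e) meets the standard.
  Stage II.2 carried; the final stage is satisfied.
All stages carried — the petitioner prevails on this issue.
— Issue III —
Stage III.1 — burden on petitioner; standard: clear and convincing evidence (weight is at least 72).
    (f): 86 − 14 = 72 ≥ 72 [met]
    (g): 82 ≥ 72 [met]
  Stage III.1 is satisfied; the petitioner continues to bear the burden.
Stage III.2 — burden on petitioner; standard: a more-likely-than-not showing (weight is at least 53).
    (h): 64 ≥ 53 [met]
  The petitioner carries the last stage.
All stages carried — the petitioner prevails on this issue.
Per-issue: Issue I → petitioner; Issue II → petitioner; Issue III → petitioner. The petitioner must prevail on every issue; overall, the petitioner prevails.

petitioner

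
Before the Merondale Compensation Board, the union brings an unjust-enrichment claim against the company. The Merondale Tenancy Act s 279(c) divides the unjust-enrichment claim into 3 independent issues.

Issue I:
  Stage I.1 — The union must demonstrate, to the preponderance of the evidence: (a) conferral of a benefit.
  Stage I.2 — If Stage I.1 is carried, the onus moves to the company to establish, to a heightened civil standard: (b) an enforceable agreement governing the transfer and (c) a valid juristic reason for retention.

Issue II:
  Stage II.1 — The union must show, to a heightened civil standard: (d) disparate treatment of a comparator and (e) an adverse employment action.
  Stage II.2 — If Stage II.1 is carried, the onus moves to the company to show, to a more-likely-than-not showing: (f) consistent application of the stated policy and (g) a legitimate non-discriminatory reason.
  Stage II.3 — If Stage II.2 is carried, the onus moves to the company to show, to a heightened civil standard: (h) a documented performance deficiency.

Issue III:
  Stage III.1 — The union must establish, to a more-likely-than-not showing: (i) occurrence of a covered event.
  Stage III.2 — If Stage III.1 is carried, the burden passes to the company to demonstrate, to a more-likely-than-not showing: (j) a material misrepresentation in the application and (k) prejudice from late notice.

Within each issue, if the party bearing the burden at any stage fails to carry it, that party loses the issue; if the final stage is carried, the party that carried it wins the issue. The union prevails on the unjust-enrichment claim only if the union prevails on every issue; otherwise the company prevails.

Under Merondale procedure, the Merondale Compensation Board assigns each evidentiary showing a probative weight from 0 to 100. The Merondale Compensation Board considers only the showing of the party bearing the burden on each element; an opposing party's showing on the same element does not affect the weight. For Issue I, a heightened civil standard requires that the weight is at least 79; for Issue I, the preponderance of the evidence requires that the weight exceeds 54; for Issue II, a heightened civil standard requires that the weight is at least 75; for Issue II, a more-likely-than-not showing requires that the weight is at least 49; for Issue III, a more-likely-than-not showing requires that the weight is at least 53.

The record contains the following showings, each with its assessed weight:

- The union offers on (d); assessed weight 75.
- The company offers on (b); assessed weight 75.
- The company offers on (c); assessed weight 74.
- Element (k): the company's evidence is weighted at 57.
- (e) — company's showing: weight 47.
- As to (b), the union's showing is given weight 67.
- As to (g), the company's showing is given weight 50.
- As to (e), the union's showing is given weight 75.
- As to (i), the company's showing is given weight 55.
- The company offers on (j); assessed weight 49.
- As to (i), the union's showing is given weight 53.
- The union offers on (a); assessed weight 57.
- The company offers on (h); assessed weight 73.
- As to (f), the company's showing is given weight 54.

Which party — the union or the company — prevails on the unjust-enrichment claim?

— Issue I —
Stage I.1 — burden on union; standard: the preponderance of the evidence (weight exceeds 54).
    (a): 57 > 54 [met]
  Stage I.1 is satisfied; the onus moves to the company.
Stage I.2 — burden on company; standard: a heightened civil standard (weight is at least 79).
    (b): 75 (union's 67 disregarded) < 79 [not met]
    (c): 74 < 79 [not met]
  Stage I.2 not carried; the company fails its burden.
The union prevails on this issue.
— Issue II —
Stage II.1 — burden on union; standard: a heightened civil standard (weight is at least 75).
    (d): 75 ≥ 75 [met]
    (e): 75 (company's 47 disregarded) ≥ 75 [met]
  Stage II.1 is satisfied; the onus moves to the company.
Stage II.2 — burden on company; standard: a more-likely-than-not showing (weight is at least 49).
    (f): 54 ≥ 49 [met]
    (g): 50 ≥ 49 [met]
  Stage II.2 carried; the burden remains with the company.
Stage II.3 — burden on company; standard: a heightened civil standard (weight is at least 75).
    (h): 73 < 75 [not met]
  The company does not carry Stage II.3.
So the union prevails on this issue.
— Issue III —
Stage III.1 — burden on union; standard: a more-likely-than-not showing (weight is at least 53).
    (i): 53 (company's 55 disregarded) ≥ 53 [met]
  The union carries Stage III.1; the company now bears the burden.
Stage III.2 — burden on company; standard: a more-likely-than-not showing (weight is at least 53).
    (j): 49 < 53 [not met]
    (k): 57 ≥ 53 [met]
  The company does not carry Stage III.2.
So the union prevails on this issue.
Per-issue: Issue I → union; Issue II → union; Issue III → union. The union must prevail on every issue; overall, the union prevails.

union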